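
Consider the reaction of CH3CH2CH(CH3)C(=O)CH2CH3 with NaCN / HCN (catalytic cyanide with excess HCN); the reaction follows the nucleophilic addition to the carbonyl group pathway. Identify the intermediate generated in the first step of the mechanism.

tetrahedral alkoxide intermediate

Step 1: Nucleophilic addition: CN⁻ adds to the carbonyl carbon, pushing the π(C=O) electron pair onto oxygen and giving a tetrahedral alkoxide.
After step 1 the species present is a tetrahedral alkoxide intermediate.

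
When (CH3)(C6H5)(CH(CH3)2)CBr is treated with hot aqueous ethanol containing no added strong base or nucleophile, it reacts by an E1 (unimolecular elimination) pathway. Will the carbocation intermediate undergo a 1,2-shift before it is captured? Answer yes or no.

no

The first-formed carbocation is tertiary.
No single 1,2-shift to an adjacent carbon would produce a more-substituted cation than the one already present, so no rearrangement occurs.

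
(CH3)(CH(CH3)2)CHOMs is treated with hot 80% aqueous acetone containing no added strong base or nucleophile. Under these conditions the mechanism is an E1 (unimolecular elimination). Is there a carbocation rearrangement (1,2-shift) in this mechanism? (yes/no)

yes

The first-formed carbocation is secondary.
The adjacent isopropyl carbon already bears 2 other carbon substituents and has a hydrogen to migrate; after a 1,2-hydride shift from that carbon the positive charge sits on a tertiary centre.
Tertiary is more stable than secondary, so the shift occurs.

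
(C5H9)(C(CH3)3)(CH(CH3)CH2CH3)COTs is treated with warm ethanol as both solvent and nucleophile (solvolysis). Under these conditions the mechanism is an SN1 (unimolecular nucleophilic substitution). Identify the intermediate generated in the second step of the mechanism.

Step 1: The C–O bond breaks with both electrons going to the tosylate; TsO⁻ leaves and a tertiary carbocation remains.
Step 2: Nucleophilic capture: the oxygen of CH3CH2OH bonds to the cationic carbon, producing an oxonium-ion intermediate.
After step 2 the species present is an oxonium ion.

oxonium ion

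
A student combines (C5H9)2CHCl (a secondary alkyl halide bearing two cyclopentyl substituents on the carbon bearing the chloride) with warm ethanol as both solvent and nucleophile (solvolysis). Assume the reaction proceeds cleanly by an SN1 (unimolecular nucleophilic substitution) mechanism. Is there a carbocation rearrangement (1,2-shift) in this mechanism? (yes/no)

The first-formed carbocation is secondary.
The adjacent cyclopentyl carbon already bears 2 other carbon substituents and has a hydrogen to migrate; after a 1,2-hydride shift from that carbon the positive charge sits on a tertiary centre.
Tertiary is more stable than secondary, so the shift occurs.

yes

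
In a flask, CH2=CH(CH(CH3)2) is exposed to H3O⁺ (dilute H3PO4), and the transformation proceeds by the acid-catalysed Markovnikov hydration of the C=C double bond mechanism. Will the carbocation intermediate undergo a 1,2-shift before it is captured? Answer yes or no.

The first-formed carbocation is secondary.
The adjacent isopropyl carbon already bears 2 other carbon substituents and has a hydrogen to migrate; after a 1,2-hydride shift from that carbon the positive charge sits on a tertiary centre.
Tertiary is more stable than secondary, so the shift occurs.

yes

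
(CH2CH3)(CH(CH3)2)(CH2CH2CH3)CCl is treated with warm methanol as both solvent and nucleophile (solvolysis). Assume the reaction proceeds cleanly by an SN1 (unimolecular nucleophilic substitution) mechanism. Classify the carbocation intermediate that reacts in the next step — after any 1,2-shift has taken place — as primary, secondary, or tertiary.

Step 1: The C–Cl bond breaks with both electrons going to the chloride; Cl⁻ leaves and a tertiary carbocation remains.
No single 1,2-shift to an adjacent carbon would give a more-substituted cation, so no rearrangement occurs.

tertiary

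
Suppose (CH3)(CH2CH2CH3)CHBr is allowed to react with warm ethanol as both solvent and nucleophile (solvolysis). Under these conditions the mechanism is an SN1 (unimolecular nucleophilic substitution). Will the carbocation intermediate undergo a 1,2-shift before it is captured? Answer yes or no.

The first-formed carbocation is secondary.
No single 1,2-shift to an adjacent carbon would produce a more-substituted cation than the one already present, so no rearrangement occurs.

no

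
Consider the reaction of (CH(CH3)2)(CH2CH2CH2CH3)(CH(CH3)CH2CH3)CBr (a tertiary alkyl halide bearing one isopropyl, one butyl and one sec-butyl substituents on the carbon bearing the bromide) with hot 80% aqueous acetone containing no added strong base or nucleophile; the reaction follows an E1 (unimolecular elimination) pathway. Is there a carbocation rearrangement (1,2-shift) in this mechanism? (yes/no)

The first-formed carbocation is tertiary.
No single 1,2-shift to an adjacent carbon would produce a more-substituted cation than the one already present, so no rearrangement occurs.

no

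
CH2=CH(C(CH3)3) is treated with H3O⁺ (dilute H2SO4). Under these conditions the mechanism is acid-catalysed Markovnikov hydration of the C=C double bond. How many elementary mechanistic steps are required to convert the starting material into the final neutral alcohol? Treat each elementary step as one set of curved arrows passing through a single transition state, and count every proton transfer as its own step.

4

Step 1: The π electrons of the C=C bond attack a proton of H3O⁺; Markovnikov addition places the new C–H on the less-substituted alkene carbon, so the positive charge ends up on the more-substituted carbon — a secondary carbocation. H2O is released.
Step 2: A 1,2-methyl shift from the adjacent tert-butyl carbon moves the positive charge from the secondary centre to an adjacent carbon, generating a more stable tertiary carbocation.
Step 3: Nucleophilic capture of the cation by H2O produces the protonated alcohol (an oxonium ion).
Step 4: H2O removes a proton from the oxonium oxygen, regenerating H3O⁺ and giving the neutral alcohol.
Total: 4 elementary steps.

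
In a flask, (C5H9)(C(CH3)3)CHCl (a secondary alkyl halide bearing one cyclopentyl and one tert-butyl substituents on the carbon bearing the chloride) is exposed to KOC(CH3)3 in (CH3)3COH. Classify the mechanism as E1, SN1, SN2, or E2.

E2

Conditions: a strong/bulky base with a secondary substrate bearing a β-hydrogen.
These conditions are the textbook signature of the E2 pathway.
A strong (often hindered) base removes a β-H in concert with loss of the leaving group — bimolecular elimination.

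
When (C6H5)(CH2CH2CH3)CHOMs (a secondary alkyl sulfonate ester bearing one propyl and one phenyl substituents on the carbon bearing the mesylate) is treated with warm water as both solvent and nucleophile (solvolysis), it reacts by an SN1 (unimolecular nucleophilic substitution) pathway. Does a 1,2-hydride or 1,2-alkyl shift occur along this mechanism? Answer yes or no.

The first-formed carbocation is secondary.
No single 1,2-shift to an adjacent carbon would produce a more-substituted cation than the one already present, so no rearrangement occurs.

no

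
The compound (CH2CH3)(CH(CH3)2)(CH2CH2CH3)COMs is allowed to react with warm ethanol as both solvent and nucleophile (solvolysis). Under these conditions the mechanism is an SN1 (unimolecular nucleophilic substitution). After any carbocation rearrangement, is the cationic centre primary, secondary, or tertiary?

Step 1: Unassisted departure of MsO⁻ (taking the C–O bonding pair) generates a tertiary carbocation.
No single 1,2-shift to an adjacent carbon would give a more-substituted cation, so no rearrangement occurs.

tertiary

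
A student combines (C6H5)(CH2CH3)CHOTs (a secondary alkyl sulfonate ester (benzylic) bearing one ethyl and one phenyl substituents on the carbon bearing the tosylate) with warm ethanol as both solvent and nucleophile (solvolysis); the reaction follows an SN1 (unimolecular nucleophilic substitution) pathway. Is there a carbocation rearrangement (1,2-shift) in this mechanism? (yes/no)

The first-formed carbocation is secondary.
No single 1,2-shift to an adjacent carbon would produce a more-substituted cation than the one already present, so no rearrangement occurs.

no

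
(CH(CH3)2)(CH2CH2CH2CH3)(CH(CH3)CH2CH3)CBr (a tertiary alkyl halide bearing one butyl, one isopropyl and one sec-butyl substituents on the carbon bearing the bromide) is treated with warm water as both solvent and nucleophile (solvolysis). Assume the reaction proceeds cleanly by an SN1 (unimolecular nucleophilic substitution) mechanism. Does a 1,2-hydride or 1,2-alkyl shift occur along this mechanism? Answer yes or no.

no

The first-formed carbocation is tertiary.
No single 1,2-shift to an adjacent carbon would produce a more-substituted cation than the one already present, so no rearrangement occurs.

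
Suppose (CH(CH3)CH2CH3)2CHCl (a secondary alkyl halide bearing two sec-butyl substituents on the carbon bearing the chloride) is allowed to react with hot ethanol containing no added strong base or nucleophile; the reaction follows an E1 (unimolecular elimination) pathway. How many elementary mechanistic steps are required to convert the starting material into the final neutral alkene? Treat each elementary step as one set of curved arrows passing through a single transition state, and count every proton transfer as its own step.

Step 1: Rate-determining heterolysis of the C–Cl bond gives Cl⁻ and a secondary carbocation.
Step 2: A hydride (H with its bonding pair) migrates from the adjacent sec-butyl carbon to the cationic centre — a 1,2-hydride shift — upgrading the secondary cation to a tertiary one.
Step 3: Loss of a β-proton to an ethanol molecule of the solvent: the C–H bonding pair collapses toward the cationic carbon to form the C=C π bond, yielding the alkene.
Total: 3 elementary steps.

3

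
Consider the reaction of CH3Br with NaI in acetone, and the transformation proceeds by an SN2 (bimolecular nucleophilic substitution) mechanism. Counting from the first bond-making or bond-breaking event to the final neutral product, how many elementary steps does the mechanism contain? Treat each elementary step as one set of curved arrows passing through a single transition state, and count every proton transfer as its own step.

1

Step 1: Backside attack by I⁻ on the carbon bearing the bromide: the new C–I bond forms as the C–Br bond breaks, with Walden inversion at carbon.
Total: 1 elementary step.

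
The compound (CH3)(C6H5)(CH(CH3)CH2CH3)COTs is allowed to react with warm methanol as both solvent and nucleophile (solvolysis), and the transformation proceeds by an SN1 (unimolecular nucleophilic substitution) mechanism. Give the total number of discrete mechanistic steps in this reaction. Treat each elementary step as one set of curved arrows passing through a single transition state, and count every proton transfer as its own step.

3

Step 1: The C–O bond breaks with both electrons going to the tosylate; TsO⁻ leaves and a tertiary carbocation remains.
(No 1,2-shift: no single shift to an adjacent carbon would give a more stable cation.)
Step 2: A lone pair on the oxygen of CH3OH attacks the carbocation, forming a new C–O σ-bond and an oxonium ion.
Step 3: A second solvent molecule removes the proton on oxygen, giving the neutral ether product.
Total: 3 elementary steps.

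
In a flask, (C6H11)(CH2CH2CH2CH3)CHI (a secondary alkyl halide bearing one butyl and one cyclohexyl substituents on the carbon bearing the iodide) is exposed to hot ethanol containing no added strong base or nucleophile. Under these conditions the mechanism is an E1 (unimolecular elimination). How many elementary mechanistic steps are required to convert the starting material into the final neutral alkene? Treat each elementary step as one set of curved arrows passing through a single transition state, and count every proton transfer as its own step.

3

Step 1: The C–I bond breaks with both electrons going to the iodide; I⁻ leaves and a secondary carbocation remains.
Step 2: Carbocation rearrangement: a 1,2-hydride shift from the adjacent cyclohexyl carbon converts the initially-formed secondary cation into the more stable tertiary cation.
Step 3: Loss of a β-proton to an ethanol molecule of the solvent: the C–H bonding pair collapses toward the cationic carbon to form the C=C π bond, yielding the alkene.
Total: 3 elementary steps.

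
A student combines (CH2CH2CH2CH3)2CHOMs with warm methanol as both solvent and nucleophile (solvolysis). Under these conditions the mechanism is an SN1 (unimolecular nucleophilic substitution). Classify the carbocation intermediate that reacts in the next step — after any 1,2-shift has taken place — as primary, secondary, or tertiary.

Step 1: Rate-determining heterolysis of the C–O bond gives MsO⁻ and a secondary carbocation.
No single 1,2-shift to an adjacent carbon would give a more-substituted cation, so no rearrangement occurs.

secondary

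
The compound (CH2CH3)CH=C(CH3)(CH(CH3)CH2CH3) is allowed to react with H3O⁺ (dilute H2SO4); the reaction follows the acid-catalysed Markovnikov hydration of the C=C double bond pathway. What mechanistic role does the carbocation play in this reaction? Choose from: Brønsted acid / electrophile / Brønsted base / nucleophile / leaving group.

Step 2: Nucleophilic capture of the cation by H2O produces the protonated alcohol (an oxonium ion).
The carbocation accepts an electron pair into an empty or π* orbital — it is the electrophile.

electrophile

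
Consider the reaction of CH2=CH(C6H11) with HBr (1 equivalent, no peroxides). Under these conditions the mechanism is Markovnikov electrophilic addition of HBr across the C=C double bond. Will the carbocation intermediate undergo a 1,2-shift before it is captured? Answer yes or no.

The first-formed carbocation is secondary.
The adjacent cyclohexyl carbon already bears 2 other carbon substituents and has a hydrogen to migrate; after a 1,2-hydride shift from that carbon the positive charge sits on a tertiary centre.
Tertiary is more stable than secondary, so the shift occurs.

yes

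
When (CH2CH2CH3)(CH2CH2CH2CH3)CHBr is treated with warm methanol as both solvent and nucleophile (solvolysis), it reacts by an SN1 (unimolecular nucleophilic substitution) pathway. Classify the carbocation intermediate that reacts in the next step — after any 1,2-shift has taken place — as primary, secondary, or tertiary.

secondary

Step 1: The C–Br bond breaks with both electrons going to the bromide; Br⁻ leaves and a secondary carbocation remains.
No single 1,2-shift to an adjacent carbon would give a more-substituted cation, so no rearrangement occurs.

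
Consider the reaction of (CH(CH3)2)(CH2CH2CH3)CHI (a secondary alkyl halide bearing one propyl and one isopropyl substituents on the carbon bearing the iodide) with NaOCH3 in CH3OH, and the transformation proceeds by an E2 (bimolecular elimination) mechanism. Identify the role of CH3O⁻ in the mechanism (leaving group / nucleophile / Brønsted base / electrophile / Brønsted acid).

Brønsted base

Step 1: Concerted anti-periplanar elimination: CH3O⁻ abstracts a β-H while I⁻ leaves, and the C–H electrons become the new C=C π bond — all in a single transition state.
CH3O⁻ accepts a proton in a proton-transfer step — a Brønsted base.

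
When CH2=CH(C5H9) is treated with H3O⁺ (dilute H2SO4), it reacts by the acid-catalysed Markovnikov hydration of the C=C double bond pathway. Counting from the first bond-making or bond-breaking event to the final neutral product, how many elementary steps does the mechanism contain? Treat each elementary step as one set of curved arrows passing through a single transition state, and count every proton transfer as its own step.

Step 1: Electrophilic addition begins with the π(C=C) electrons forming a bond to the proton of H3O⁺. Following Markovnikov's rule, the resulting cation is secondary. H2O is released.
Step 2: A hydride (H with its bonding pair) migrates from the adjacent cyclopentyl carbon to the cationic centre — a 1,2-hydride shift — upgrading the secondary cation to a tertiary one.
Step 3: A lone pair on the oxygen of H2O attacks the carbocation, forming a C–O bond and an oxonium ion (a protonated alcohol).
Step 4: H2O removes a proton from the oxonium oxygen, regenerating H3O⁺ and giving the neutral alcohol.
Total: 4 elementary steps.

4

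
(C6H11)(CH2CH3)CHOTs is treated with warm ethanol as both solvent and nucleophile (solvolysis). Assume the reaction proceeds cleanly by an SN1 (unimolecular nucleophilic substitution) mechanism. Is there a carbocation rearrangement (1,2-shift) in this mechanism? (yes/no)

The first-formed carbocation is secondary.
The adjacent cyclohexyl carbon already bears 2 other carbon substituents and has a hydrogen to migrate; after a 1,2-hydride shift from that carbon the positive charge sits on a tertiary centre.
Tertiary is more stable than secondary, so the shift occurs.

yes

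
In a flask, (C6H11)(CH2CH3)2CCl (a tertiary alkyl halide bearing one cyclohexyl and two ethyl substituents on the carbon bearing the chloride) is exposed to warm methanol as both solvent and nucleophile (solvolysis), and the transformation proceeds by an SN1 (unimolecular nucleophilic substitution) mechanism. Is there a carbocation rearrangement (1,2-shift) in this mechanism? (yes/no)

no

The first-formed carbocation is tertiary.
No single 1,2-shift to an adjacent carbon would produce a more-substituted cation than the one already present, so no rearrangement occurs.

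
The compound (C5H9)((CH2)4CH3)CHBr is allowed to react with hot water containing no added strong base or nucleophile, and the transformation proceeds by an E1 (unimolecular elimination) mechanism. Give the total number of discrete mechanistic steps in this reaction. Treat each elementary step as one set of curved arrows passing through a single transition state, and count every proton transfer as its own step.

3

Step 1: The C–Br bond breaks with both electrons going to the bromide; Br⁻ leaves and a secondary carbocation remains.
Step 2: A 1,2-hydride shift from the adjacent cyclopentyl carbon moves the positive charge from the secondary centre to an adjacent carbon, generating a more stable tertiary carbocation.
Step 3: A weak base (a water molecule from the solvent) removes a proton from a carbon adjacent to the cationic centre; the electrons of that C–H bond become the new π(C=C) bond, giving the alkene.
Total: 3 elementary steps.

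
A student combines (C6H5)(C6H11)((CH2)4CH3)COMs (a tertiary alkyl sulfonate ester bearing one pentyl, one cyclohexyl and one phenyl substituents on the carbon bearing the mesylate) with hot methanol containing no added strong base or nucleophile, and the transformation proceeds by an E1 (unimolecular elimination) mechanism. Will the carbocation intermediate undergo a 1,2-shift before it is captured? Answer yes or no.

The first-formed carbocation is tertiary.
No single 1,2-shift to an adjacent carbon would produce a more-substituted cation than the one already present, so no rearrangement occurs.

no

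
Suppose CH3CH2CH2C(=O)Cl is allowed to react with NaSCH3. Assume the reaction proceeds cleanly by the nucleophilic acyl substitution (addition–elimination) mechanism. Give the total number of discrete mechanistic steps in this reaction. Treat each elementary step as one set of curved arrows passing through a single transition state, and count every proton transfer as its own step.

Step 1: A lone pair on the S of CH3S⁻ attacks the electrophilic acyl carbon; the π(C=O) electrons move onto oxygen, giving a tetrahedral intermediate.
Step 2: Collapse of the tetrahedral intermediate: the alkoxide oxygen pushes its lone pair back to re-form C=O while Cl⁻ leaves.
Total: 2 elementary steps.

2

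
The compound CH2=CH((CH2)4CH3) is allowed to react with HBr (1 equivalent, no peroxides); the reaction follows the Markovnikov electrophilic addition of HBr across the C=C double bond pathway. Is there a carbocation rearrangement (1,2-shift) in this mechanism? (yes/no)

no

The first-formed carbocation is secondary.
No single 1,2-shift to an adjacent carbon would produce a more-substituted cation than the one already present, so no rearrangement occurs.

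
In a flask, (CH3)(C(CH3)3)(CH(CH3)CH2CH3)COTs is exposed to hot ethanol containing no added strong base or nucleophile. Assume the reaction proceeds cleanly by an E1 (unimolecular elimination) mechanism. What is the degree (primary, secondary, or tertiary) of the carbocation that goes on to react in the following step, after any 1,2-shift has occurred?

Step 1: The C–O bond breaks with both electrons going to the tosylate; TsO⁻ leaves and a tertiary carbocation remains.
No single 1,2-shift to an adjacent carbon would give a more-substituted cation, so no rearrangement occurs.

tertiary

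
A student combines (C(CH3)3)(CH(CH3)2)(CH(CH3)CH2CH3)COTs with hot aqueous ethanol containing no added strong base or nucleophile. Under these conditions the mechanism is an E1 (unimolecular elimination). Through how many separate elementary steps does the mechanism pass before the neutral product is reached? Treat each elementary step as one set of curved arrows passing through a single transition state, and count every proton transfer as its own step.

2

Step 1: The C–O bond breaks with both electrons going to the tosylate; TsO⁻ leaves and a tertiary carbocation remains.
(No 1,2-shift: no single shift to an adjacent carbon would give a more stable cation.)
Step 2: Loss of a β-proton to a water (or ethanol) molecule of the solvent: the C–H bonding pair collapses toward the cationic carbon to form the C=C π bond, yielding the alkene.
Total: 2 elementary steps.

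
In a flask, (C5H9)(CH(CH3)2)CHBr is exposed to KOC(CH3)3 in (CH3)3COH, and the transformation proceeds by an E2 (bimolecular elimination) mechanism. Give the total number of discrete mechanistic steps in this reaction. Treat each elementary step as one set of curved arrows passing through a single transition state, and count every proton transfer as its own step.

Step 1: The strong base (CH3)3CO⁻ removes a β-hydrogen; in the same concerted event the electrons of the breaking C–H bond form the new π(C=C) bond and the C–Br σ-bond breaks, expelling Br⁻. Anti-periplanar geometry; one transition state.
Total: 1 elementary step.

1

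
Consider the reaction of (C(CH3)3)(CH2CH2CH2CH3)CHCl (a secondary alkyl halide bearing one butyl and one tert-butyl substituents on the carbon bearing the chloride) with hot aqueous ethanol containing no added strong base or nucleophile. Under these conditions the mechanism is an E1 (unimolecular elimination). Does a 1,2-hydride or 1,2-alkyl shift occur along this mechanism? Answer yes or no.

The first-formed carbocation is secondary.
The adjacent tert-butyl carbon has no hydrogen but bears methyl groups; migration of one methyl with its bonding pair (a 1,2-methyl shift) places the charge on a tertiary centre.
Tertiary is more stable than secondary, so the shift occurs.

yes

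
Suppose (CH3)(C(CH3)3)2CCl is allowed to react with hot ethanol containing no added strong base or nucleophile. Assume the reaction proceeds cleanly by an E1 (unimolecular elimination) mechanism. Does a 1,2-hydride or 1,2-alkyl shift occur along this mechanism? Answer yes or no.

no

The first-formed carbocation is tertiary.
No single 1,2-shift to an adjacent carbon would produce a more-substituted cation than the one already present, so no rearrangement occurs.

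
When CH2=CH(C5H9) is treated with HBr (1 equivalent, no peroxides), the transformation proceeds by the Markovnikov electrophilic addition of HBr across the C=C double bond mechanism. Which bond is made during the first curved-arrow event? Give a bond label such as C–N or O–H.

Step 1: Protonation of the alkene by HBr: the π bond acts as the nucleophile and picks up H⁺, giving the more stable (Markovnikov) secondary carbocation. The H–Br bond breaks heterolytically, releasing Br⁻.
The bond formed in this step is the C–H bond.

C–H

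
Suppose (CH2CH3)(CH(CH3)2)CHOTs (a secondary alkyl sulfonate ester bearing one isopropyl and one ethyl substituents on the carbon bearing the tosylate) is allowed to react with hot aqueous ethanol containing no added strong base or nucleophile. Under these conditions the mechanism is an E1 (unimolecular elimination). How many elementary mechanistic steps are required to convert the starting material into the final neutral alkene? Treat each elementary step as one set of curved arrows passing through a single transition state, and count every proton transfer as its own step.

Step 1: Rate-determining heterolysis of the C–O bond gives TsO⁻ and a secondary carbocation.
Step 2: A hydride (H with its bonding pair) migrates from the adjacent isopropyl carbon to the cationic centre — a 1,2-hydride shift — upgrading the secondary cation to a tertiary one.
Step 3: A water (or ethanol) molecule (solvent) deprotonates a β-carbon; as the C–H bond breaks, those electrons form the new alkene π bond.
Total: 3 elementary steps.

3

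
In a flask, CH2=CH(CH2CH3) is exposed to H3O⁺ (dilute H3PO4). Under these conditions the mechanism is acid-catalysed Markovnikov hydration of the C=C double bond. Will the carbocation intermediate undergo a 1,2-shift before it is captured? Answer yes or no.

The first-formed carbocation is secondary.
No single 1,2-shift to an adjacent carbon would produce a more-substituted cation than the one already present, so no rearrangement occurs.

no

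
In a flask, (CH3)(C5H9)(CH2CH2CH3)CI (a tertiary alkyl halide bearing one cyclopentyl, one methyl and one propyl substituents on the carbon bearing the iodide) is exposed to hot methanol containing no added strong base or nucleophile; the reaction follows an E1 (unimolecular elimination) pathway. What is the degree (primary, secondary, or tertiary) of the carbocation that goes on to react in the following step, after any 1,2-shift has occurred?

tertiary

Step 1: Ionisation: the C–I σ-bond cleaves heterolytically; both bonding electrons depart with I⁻, leaving a tertiary carbocation at the α-carbon.
No single 1,2-shift to an adjacent carbon would give a more-substituted cation, so no rearrangement occurs.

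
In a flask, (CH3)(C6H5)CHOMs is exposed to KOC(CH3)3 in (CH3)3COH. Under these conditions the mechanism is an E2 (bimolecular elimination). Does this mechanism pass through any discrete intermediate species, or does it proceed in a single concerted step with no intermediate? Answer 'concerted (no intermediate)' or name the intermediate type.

Concerted anti-periplanar elimination: (CH3)3CO⁻ abstracts a β-H while MsO⁻ leaves, and the C–H electrons become the new C=C π bond — all in a single transition state.
All bond changes occur in one transition state; no discrete intermediate is formed.

concerted (no intermediate)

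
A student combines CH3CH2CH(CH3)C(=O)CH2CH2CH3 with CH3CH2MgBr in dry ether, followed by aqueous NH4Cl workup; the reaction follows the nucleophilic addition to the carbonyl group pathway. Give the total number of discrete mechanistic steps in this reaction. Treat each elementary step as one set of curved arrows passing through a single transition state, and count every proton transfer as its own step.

2

Step 1: Nucleophilic addition: the carbanion-like carbon of CH3CH2MgBr adds to the carbonyl carbon, pushing the π(C=O) electron pair onto oxygen and giving a tetrahedral alkoxide.
Step 2: Protonation of the alkoxide by aqueous NH4Cl workup furnishes an alcohol.
Total: 2 elementary steps.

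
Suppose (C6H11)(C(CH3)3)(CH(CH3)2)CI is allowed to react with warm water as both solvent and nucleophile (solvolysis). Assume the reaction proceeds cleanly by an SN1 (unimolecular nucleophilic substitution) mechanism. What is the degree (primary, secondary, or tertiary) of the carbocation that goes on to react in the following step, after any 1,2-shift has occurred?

tertiary

Step 1: Rate-determining heterolysis of the C–I bond gives I⁻ and a tertiary carbocation.
No single 1,2-shift to an adjacent carbon would give a more-substituted cation, so no rearrangement occurs.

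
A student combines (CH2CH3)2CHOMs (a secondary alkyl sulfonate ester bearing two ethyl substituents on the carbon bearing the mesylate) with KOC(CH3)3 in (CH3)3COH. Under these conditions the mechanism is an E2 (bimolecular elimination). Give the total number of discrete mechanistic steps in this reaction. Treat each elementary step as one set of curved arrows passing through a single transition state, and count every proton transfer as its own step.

Step 1: The strong base (CH3)3CO⁻ removes a β-hydrogen; in the same concerted event the electrons of the breaking C–H bond form the new π(C=C) bond and the C–O σ-bond breaks, expelling MsO⁻. Anti-periplanar geometry; one transition state.
Total: 1 elementary step.

1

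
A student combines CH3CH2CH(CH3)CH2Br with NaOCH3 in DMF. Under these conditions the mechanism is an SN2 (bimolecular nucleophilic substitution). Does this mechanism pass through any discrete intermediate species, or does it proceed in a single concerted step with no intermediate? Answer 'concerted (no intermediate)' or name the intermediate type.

concerted (no intermediate)

Backside attack by CH3O⁻ on the carbon bearing the bromide: the new C–O bond forms as the C–Br bond breaks, with Walden inversion at carbon.
All bond changes occur in one transition state; no discrete intermediate is formed.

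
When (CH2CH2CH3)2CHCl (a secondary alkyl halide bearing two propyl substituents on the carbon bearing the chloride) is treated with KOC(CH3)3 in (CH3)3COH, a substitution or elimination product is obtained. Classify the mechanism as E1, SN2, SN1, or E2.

E2

Conditions: a strong/bulky base with a secondary substrate bearing a β-hydrogen.
These conditions are the textbook signature of the E2 pathway.
A strong (often hindered) base removes a β-H in concert with loss of the leaving group — bimolecular elimination.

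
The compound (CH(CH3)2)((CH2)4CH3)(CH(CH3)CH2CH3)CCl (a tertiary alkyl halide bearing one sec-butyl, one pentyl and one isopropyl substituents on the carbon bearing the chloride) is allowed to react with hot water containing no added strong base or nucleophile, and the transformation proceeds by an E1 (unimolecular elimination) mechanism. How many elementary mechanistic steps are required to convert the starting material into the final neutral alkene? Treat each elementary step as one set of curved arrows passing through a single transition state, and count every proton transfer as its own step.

2

Step 1: Unassisted departure of Cl⁻ (taking the C–Cl bonding pair) generates a tertiary carbocation.
(No 1,2-shift: no single shift to an adjacent carbon would give a more stable cation.)
Step 2: A water molecule (solvent) deprotonates a β-carbon; as the C–H bond breaks, those electrons form the new alkene π bond.
Total: 2 elementary steps.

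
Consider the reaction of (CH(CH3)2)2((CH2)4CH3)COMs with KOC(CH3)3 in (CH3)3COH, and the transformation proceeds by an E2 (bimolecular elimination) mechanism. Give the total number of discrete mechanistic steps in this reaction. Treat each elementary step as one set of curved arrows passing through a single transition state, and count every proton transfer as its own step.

1

Step 1: The strong base (CH3)3CO⁻ removes a β-hydrogen; in the same concerted event the electrons of the breaking C–H bond form the new π(C=C) bond and the C–O σ-bond breaks, expelling MsO⁻. Anti-periplanar geometry; one transition state.
Total: 1 elementary step.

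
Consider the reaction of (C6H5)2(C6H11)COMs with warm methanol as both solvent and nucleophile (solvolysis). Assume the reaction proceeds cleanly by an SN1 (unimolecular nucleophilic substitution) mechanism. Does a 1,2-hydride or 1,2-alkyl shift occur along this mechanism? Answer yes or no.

The first-formed carbocation is tertiary.
No single 1,2-shift to an adjacent carbon would produce a more-substituted cation than the one already present, so no rearrangement occurs.

no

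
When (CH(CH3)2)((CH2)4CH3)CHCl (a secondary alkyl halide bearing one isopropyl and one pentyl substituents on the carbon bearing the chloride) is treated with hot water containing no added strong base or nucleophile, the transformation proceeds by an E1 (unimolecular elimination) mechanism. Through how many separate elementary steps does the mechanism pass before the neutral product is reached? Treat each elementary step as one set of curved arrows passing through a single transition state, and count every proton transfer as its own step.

3

Step 1: Ionisation: the C–Cl σ-bond cleaves heterolytically; both bonding electrons depart with Cl⁻, leaving a secondary carbocation at the α-carbon.
Step 2: A hydride (H with its bonding pair) migrates from the adjacent isopropyl carbon to the cationic centre — a 1,2-hydride shift — upgrading the secondary cation to a tertiary one.
Step 3: A weak base (a water molecule from the solvent) removes a proton from a carbon adjacent to the cationic centre; the electrons of that C–H bond become the new π(C=C) bond, giving the alkene.
Total: 3 elementary steps.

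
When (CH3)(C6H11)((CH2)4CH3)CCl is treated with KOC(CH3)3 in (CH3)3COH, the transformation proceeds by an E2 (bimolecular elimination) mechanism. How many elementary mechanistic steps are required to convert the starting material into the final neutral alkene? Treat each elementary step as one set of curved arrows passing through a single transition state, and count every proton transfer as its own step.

Step 1: The strong base (CH3)3CO⁻ removes a β-hydrogen; in the same concerted event the electrons of the breaking C–H bond form the new π(C=C) bond and the C–Cl σ-bond breaks, expelling Cl⁻. Anti-periplanar geometry; one transition state.
Total: 1 elementary step.

1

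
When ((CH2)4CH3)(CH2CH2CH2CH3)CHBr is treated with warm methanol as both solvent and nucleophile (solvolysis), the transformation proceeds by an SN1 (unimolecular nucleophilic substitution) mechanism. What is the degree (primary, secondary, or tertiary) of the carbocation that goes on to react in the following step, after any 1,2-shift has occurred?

Step 1: The C–Br bond breaks with both electrons going to the bromide; Br⁻ leaves and a secondary carbocation remains.
No single 1,2-shift to an adjacent carbon would give a more-substituted cation, so no rearrangement occurs.

secondary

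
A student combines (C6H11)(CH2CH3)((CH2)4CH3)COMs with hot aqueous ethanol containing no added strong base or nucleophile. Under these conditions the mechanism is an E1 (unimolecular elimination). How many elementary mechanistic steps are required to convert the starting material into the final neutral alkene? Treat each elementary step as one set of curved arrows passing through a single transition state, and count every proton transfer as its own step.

Step 1: Ionisation: the C–O σ-bond cleaves heterolytically; both bonding electrons depart with MsO⁻, leaving a tertiary carbocation at the α-carbon.
(No 1,2-shift: no single shift to an adjacent carbon would give a more stable cation.)
Step 2: A weak base (a water (or ethanol) molecule from the solvent) removes a proton from a carbon adjacent to the cationic centre; the electrons of that C–H bond become the new π(C=C) bond, giving the alkene.
Total: 2 elementary steps.

2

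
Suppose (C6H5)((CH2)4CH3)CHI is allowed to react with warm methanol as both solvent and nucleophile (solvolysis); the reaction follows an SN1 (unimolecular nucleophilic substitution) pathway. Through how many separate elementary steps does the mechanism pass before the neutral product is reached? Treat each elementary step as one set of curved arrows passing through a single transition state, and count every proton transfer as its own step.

3

Step 1: Ionisation: the C–I σ-bond cleaves heterolytically; both bonding electrons depart with I⁻, leaving a secondary carbocation at the α-carbon.
(No 1,2-shift: no single shift to an adjacent carbon would give a more stable cation.)
Step 2: CH3OH donates an oxygen lone pair into the empty p orbital of the cation, giving a protonated ether (an oxonium ion).
Step 3: Proton transfer from the O–H of the oxonium ion to a solvent molecule delivers the neutral ether.
Total: 3 elementary steps.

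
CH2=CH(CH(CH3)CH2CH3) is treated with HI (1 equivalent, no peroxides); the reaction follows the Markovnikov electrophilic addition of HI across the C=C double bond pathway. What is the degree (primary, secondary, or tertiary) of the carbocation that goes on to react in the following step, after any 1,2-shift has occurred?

Step 1: Electrophilic addition begins with the π(C=C) electrons forming a bond to the proton of HI. Following Markovnikov's rule, the resulting cation is secondary. The H–I bond breaks heterolytically, releasing I⁻.
Step 2: A 1,2-hydride shift from the adjacent sec-butyl carbon moves the positive charge from the secondary centre to an adjacent carbon, generating a more stable tertiary carbocation.
The cation rearranges from secondary to tertiary via a 1,2-hydride shift from the adjacent sec-butyl carbon; the tertiary cation is what reacts next.

tertiary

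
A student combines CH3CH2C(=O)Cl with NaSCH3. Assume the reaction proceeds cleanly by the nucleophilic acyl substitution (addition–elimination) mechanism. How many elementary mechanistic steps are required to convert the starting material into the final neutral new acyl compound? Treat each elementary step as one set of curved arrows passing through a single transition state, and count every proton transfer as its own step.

Step 1: Nucleophilic addition of CH3S⁻ to the acyl carbon breaks the π(C=O) bond and yields a tetrahedral, anionic intermediate.
Step 2: Elimination step: re-formation of the carbonyl π bond drives out Cl⁻, giving the new acyl compound.
Total: 2 elementary steps.

2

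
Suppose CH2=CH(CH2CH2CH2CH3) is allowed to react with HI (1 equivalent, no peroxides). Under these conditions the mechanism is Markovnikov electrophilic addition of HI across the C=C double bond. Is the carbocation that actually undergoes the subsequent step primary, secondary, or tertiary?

Step 1: The π electrons of the C=C bond attack a proton of HI; Markovnikov addition places the new C–H on the less-substituted alkene carbon, so the positive charge ends up on the more-substituted carbon — a secondary carbocation. The H–I bond breaks heterolytically, releasing I⁻.
No single 1,2-shift to an adjacent carbon would give a more-substituted cation, so no rearrangement occurs.

secondary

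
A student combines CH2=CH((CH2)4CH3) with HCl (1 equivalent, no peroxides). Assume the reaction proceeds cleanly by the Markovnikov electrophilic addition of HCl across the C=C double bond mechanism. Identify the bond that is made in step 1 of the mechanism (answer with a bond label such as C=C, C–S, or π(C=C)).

C–H

Step 1: Electrophilic addition begins with the π(C=C) electrons forming a bond to the proton of HCl. Following Markovnikov's rule, the resulting cation is secondary. The H–Cl bond breaks heterolytically, releasing Cl⁻.
The bond formed in this step is the C–H bond.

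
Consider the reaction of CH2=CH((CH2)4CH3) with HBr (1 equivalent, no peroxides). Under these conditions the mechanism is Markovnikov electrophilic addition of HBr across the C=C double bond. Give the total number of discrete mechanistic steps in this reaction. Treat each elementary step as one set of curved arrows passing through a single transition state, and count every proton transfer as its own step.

Step 1: The π electrons of the C=C bond attack a proton of HBr; Markovnikov addition places the new C–H on the less-substituted alkene carbon, so the positive charge ends up on the more-substituted carbon — a secondary carbocation. The H–Br bond breaks heterolytically, releasing Br⁻.
(No 1,2-shift: no single shift to an adjacent carbon would give a more stable cation.)
Step 2: The Br⁻ anion donates a lone pair to the carbocation, forming the new C–Br σ-bond and giving the neutral alkyl halide.
Total: 2 elementary steps.

2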